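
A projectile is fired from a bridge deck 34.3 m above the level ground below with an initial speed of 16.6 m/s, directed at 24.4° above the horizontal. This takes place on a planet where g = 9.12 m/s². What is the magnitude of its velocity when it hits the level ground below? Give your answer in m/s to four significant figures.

30.02 m/s

Horizontal component vₓ = 16.60 cos 24.4° = 15.12 m/s; vertical v_y0 = 16.60 sin 24.4° = 6.858 m/s.
Vertical motion (up positive, ground at y = 0): 4.560 t² − (6.858) t − 34.3 = 0, so t = (6.858 + √(6.858² + 2·9.12·34.3)) / 9.12 = (6.858 + 25.94) / 9.12 = 3.596 s.
Vertical velocity at impact: v_y = v_y0 − g t = 6.858 − 9.12 × 3.596 = −25.94 m/s.
Speed: |v| = √(vₓ² + v_y²) = √(15.12² + 25.94²) = 30.02 m/s.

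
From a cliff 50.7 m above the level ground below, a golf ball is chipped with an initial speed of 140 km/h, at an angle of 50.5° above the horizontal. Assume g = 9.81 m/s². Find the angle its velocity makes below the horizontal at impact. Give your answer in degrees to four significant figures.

Convert: 140 km/h = 140/3.6 = 38.89 m/s.
vₓ = 38.89 cos 50.5° = 24.74 m/s; v_y0 = 38.89 sin 50.5° = 30.01 m/s.
Vertical motion (up positive, ground at y = 0): 4.905 t² − (30.01) t − 50.7 = 0, so t = (30.01 + √(30.01² + 2·9.81·50.7)) / 9.81 = (30.01 + 43.53) / 9.81 = 7.497 s.
At impact: v_y = v_y0 − g t = −43.53 m/s; vₓ = 24.74 m/s.
Angle below horizontal: arctan(|v_y|/vₓ) = arctan(43.53/24.74) = 60.39°.

60.39°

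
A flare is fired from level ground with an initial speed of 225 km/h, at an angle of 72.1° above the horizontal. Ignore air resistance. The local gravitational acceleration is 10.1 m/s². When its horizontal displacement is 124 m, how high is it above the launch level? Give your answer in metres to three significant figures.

173 m

Convert: 225 km/h = 225/3.6 = 62.50 m/s.
vₓ = 62.50 cos 72.1° = 19.21 m/s; v_y0 = 62.50 sin 72.1° = 59.47 m/s.
At x = 124 m, t = x/vₓ = 124/19.21 = 6.455 s.
Height: y = v_y0 t − ½ g t² = 59.47 × 6.455 − 5.050 × 6.455² = 383.9 − 210.4 = 173.5 m.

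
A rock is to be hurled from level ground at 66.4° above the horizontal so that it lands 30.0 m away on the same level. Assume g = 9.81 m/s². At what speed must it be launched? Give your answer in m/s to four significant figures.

On level ground R = v₀² sin 2θ / g ⇒ v₀ = √(gR / sin 2θ).
v₀ = √(9.81 × 30.0 / sin 132.8°) = √(294.3 / 0.7337) = √401.10 = 20.03 m/s.

20.03 m/s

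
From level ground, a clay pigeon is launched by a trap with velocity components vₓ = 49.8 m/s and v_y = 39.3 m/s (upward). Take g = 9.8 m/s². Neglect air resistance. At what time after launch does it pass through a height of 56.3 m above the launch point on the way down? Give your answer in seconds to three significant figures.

6.15 s

Height y(t) = 39.30 t − 4.900 t² = 56.3 gives 4.900 t² − 39.30 t + 56.3 = 0.
Quadratic formula: t = (39.30 ± √441.01) / 9.80 = (39.30 ± 21.00) / 9.80 → t = 1.867 s or 6.153 s.
The descending-branch root is 6.153 s.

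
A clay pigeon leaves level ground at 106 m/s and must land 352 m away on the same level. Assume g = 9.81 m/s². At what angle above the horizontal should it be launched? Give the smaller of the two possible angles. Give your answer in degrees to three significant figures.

8.95°

From R = (v₀²/g) sin 2θ: sin 2θ = 9.81 × 352 / 11236 = 0.3073.
2θ = 17.90° or 180° − 17.90° = 162.1°, so θ = 8.949° or 81.05°.
The smaller angle is 8.949°.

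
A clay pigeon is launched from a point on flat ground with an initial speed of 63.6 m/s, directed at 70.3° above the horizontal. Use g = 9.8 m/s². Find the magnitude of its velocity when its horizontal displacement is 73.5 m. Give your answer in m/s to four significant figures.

Resolve: vₓ = 63.60 cos 70.3° = 21.44 m/s and v_y0 = 63.60 sin 70.3° = 59.88 m/s.
x = vₓ t ⇒ t = 73.5/21.44 = 3.428 s.
Vertical velocity there: v_y = v_y0 − g t = 59.88 − 9.80 × 3.428 = 26.28 m/s.
Speed: √(vₓ² + v_y²) = √(21.44² + 26.28²) = 33.92 m/s.

33.92 m/s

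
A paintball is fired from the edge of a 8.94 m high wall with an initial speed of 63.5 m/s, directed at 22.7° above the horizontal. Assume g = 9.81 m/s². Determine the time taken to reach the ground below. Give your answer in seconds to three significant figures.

Components: vₓ = 63.50 cos 22.7° = 58.58 m/s, v_y0 = 63.50 sin 22.7° = 24.51 m/s.
With up positive and y = 0 at the ground: y(t) = 8.94 + (24.51) t − 4.905 t². Setting y = 0 and taking the positive root: t = [24.51 + √(24.51² + 2·9.81·8.94)] / 9.81 = (24.51 + 27.85) / 9.81 = 5.337 s.

5.34 s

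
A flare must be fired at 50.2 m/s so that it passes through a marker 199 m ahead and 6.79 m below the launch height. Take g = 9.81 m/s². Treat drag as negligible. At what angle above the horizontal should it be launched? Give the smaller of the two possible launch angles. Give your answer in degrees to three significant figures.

22.9°

Trajectory: y = x tanθ − g x² (1 + tan²θ)/(2v₀²). With x = 199, y = −6.79, v₀ = 50.2, g = 9.81:
77.08 tan²θ − 199 tanθ + (70.29) = 0.
tanθ = [199 ± √(199² − 4 × 77.08 × (70.29))] / (2 × 77.08) = (199 ± 133.9) / 154.2, giving tanθ = 0.4223 or 2.159.
θ = 22.89° or 65.15°; the smaller is 22.89°.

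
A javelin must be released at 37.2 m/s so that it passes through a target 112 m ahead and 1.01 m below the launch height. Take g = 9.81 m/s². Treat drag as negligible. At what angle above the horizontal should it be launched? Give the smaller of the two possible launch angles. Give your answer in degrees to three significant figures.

25.6°

Trajectory: y = x tanθ − g x² (1 + tan²θ)/(2v₀²). With x = 112, y = −1.01, v₀ = 37.2, g = 9.81:
44.46 tan²θ − 112 tanθ + (43.45) = 0.
tanθ = [112 ± √(112² − 4 × 44.46 × (43.45))] / (2 × 44.46) = (112 ± 69.40) / 88.92, giving tanθ = 0.4791 or 2.040.
θ = 25.60° or 63.89°; the smaller is 25.60°.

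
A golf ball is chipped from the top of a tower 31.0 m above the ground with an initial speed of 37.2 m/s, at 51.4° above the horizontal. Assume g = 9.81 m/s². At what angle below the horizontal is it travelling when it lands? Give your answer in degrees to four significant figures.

Resolve: vₓ = 37.20 cos 51.4° = 23.21 m/s and v_y0 = 37.20 sin 51.4° = 29.07 m/s.
Vertical motion (up positive, ground at y = 0): 4.905 t² − (29.07) t − 31.0 = 0, so t = (29.07 + √(29.07² + 2·9.81·31.0)) / 9.81 = (29.07 + 38.12) / 9.81 = 6.850 s.
At impact: v_y = v_y0 − g t = −38.12 m/s; vₓ = 23.21 m/s.
Angle below horizontal: arctan(|v_y|/vₓ) = arctan(38.12/23.21) = 58.67°.

58.67°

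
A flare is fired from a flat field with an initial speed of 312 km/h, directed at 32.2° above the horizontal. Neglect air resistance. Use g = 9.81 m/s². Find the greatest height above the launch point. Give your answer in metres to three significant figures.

109 m

Convert: 312 km/h = 312/3.6 = 86.67 m/s.
Resolve: vₓ = 86.67 cos 32.2° = 73.34 m/s and v_y0 = 86.67 sin 32.2° = 46.18 m/s.
Maximum height: H = v_y0² / (2g) = 46.18² / (2 × 9.81) = 108.7 m.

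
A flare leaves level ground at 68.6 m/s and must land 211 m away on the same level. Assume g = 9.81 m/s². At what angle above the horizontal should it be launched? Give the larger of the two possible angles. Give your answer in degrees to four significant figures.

76.95°

From R = (v₀²/g) sin 2θ: sin 2θ = 9.81 × 211 / 4706.0 = 0.4398.
2θ = 26.09° or 180° − 26.09° = 153.9°, so θ = 13.05° or 76.95°.
The larger angle is 76.95°.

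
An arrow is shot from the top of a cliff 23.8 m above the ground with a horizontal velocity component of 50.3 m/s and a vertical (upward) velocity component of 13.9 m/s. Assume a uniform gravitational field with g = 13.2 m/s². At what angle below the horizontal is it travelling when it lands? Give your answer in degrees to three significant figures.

29.7°

The projectile lands when y = 23.8 + (13.90) t − ½·13.2·t² = 0. Positive root: t = (13.90 + √(13.90² + 2·13.2·23.8)) / 13.2 = (13.90 + 28.66) / 13.2 = 3.224 s.
At impact: v_y = v_y0 − g t = −28.66 m/s; vₓ = 50.30 m/s.
Angle below horizontal: arctan(|v_y|/vₓ) = arctan(28.66/50.30) = 29.68°.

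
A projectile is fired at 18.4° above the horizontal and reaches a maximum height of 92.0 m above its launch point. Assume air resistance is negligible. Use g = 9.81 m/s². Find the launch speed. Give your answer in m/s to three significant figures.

At the peak v_y = 0, so v_y0 = √(2gH) = √(2 × 9.81 × 92.0) = 42.49 m/s.
v_y0 = v₀ sin θ ⇒ v₀ = 42.49 / sin 18.4° = 134.6 m/s.

135 m/s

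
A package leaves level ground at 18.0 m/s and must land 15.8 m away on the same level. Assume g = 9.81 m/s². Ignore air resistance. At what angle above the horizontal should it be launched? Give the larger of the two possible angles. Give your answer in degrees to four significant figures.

75.71°

Level-ground range R = v₀² sin(2θ)/g ⇒ sin(2θ) = gR/v₀² = 9.81 × 15.8 / 18.0² = 0.4784.
2θ = 28.58° or 180° − 28.58° = 151.4°, so θ = 14.29° or 75.71°.
The larger angle is 75.71°.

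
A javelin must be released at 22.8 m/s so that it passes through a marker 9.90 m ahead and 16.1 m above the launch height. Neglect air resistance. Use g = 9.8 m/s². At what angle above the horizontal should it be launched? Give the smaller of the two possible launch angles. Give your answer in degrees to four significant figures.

65.07°

Trajectory: y = x tanθ − g x² (1 + tan²θ)/(2v₀²). With x = 9.90, y = 16.1, v₀ = 22.8, g = 9.80:
0.9238 tan²θ − 9.90 tanθ + (17.02) = 0.
tanθ = [9.90 ± √(9.90² − 4 × 0.9238 × (17.02))] / (2 × 0.9238) = (9.90 ± 5.925) / 1.848, giving tanθ = 2.152 or 8.565.
θ = 65.07° or 83.34°; the smaller is 65.07°.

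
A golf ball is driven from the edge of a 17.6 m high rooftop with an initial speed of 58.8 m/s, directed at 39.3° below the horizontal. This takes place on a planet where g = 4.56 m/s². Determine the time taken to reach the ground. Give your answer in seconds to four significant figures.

vₓ = 58.80 cos 39.3° = 45.50 m/s; v_y0 = −37.24 m/s (downward).
With up positive and y = 0 at the ground: y(t) = 17.6 + (−37.24) t − 2.280 t². Setting y = 0 and taking the positive root: t = [−37.24 + √(37.24² + 2·4.56·17.6)] / 4.56 = (−37.24 + 39.34) / 4.56 = 0.4596 s.

0.4596 s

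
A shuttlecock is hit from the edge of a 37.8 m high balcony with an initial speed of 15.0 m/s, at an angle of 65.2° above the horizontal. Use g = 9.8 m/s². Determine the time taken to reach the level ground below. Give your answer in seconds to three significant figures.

Components: vₓ = 15.00 cos 65.2° = 6.292 m/s, v_y0 = 15.00 sin 65.2° = 13.62 m/s.
With up positive and y = 0 at the ground: y(t) = 37.8 + (13.62) t − 4.900 t². Setting y = 0 and taking the positive root: t = [13.62 + √(13.62² + 2·9.80·37.8)] / 9.80 = (13.62 + 30.44) / 9.80 = 4.495 s.

4.50 s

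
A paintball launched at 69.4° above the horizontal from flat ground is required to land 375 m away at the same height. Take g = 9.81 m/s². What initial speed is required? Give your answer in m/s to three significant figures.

On level ground R = v₀² sin 2θ / g ⇒ v₀ = √(gR / sin 2θ).
v₀ = √(9.81 × 375 / sin 138.8°) = √(3679 / 0.6587) = √5585.0 = 74.73 m/s.

74.7 m/s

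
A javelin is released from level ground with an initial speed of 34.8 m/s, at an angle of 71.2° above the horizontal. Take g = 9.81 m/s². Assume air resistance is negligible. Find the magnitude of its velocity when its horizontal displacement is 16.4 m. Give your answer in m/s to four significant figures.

21.72 m/s

Components: vₓ = 34.80 cos 71.2° = 11.21 m/s, v_y0 = 34.80 sin 71.2° = 32.94 m/s.
Time to reach x = 16.4 m: t = x/vₓ = 16.4/11.21 = 1.462 s.
Vertical velocity there: v_y = v_y0 − g t = 32.94 − 9.81 × 1.462 = 18.60 m/s.
Speed: √(vₓ² + v_y²) = √(11.21² + 18.60²) = 21.72 m/s.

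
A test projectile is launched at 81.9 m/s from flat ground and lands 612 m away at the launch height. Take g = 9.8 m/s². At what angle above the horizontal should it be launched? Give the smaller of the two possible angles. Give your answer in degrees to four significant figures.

31.70°

Level-ground range R = v₀² sin(2θ)/g ⇒ sin(2θ) = gR/v₀² = 9.80 × 612 / 81.9² = 0.8941.
2θ = 63.40° or 180° − 63.40° = 116.6°, so θ = 31.70° or 58.30°.
The smaller angle is 31.70°.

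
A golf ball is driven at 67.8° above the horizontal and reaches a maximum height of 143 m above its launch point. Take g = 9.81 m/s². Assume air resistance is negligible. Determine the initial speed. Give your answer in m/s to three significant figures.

57.2 m/s

At the peak v_y = 0, so v_y0 = √(2gH) = √(2 × 9.81 × 143) = 52.97 m/s.
v_y0 = v₀ sin θ ⇒ v₀ = 52.97 / sin 67.8° = 57.21 m/s.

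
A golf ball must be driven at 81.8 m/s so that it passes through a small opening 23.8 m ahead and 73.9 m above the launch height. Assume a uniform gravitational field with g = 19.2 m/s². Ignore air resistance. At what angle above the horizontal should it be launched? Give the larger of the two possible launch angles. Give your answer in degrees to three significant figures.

87.8°

Trajectory: y = x tanθ − g x² (1 + tan²θ)/(2v₀²). With x = 23.8, y = 73.9, v₀ = 81.8, g = 19.2:
0.8127 tan²θ − 23.8 tanθ + (74.71) = 0.
tanθ = [23.8 ± √(23.8² − 4 × 0.8127 × (74.71))] / (2 × 0.8127) = (23.8 ± 17.99) / 1.625, giving tanθ = 3.576 or 25.71.
θ = 74.38° or 87.77°; the larger is 87.77°.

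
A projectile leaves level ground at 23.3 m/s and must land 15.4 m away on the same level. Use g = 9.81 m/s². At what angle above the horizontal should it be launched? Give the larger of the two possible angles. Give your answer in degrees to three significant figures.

From R = (v₀²/g) sin 2θ: sin 2θ = 9.81 × 15.4 / 542.89 = 0.2783.
2θ = 16.16° or 180° − 16.16° = 163.8°, so θ = 8.079° or 81.92°.
The larger angle is 81.92°.

81.9°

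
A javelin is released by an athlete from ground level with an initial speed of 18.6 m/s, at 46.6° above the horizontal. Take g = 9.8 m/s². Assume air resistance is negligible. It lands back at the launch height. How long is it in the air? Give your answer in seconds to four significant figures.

2.758 s

Components: vₓ = 18.60 cos 46.6° = 12.78 m/s, v_y0 = 18.60 sin 46.6° = 13.51 m/s.
Time of flight on level ground: T = 2 v_y0 / g = 2 × 13.51 / 9.80 = 2.758 s.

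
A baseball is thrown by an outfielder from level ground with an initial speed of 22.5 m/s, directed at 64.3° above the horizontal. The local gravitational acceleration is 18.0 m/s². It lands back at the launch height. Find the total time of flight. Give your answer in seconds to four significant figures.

2.253 s

vₓ = 22.50 cos 64.3° = 9.757 m/s; v_y0 = 22.50 sin 64.3° = 20.27 m/s.
Time of flight on level ground: T = 2 v_y0 / g = 2 × 20.27 / 18.0 = 2.253 s.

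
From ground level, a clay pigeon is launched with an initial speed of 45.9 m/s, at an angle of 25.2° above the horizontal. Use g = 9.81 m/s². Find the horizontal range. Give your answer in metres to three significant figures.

165 m

vₓ = 45.90 cos 25.2° = 41.53 m/s; v_y0 = 45.90 sin 25.2° = 19.54 m/s.
Flight time T = 2 v_y0 / g = 3.984 s.
Range: R = vₓ T = 41.53 × 3.984 = 165.5 m.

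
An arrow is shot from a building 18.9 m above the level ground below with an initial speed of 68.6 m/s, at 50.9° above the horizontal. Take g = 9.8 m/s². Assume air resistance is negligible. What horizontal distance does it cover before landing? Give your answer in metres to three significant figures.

Horizontal component vₓ = 68.60 cos 50.9° = 43.26 m/s; vertical v_y0 = 68.60 sin 50.9° = 53.24 m/s.
The projectile lands when y = 18.9 + (53.24) t − ½·9.80·t² = 0. Positive root: t = (53.24 + √(53.24² + 2·9.80·18.9)) / 9.80 = (53.24 + 56.61) / 9.80 = 11.21 s.
Horizontal distance: R = vₓ t = 43.26 × 11.21 = 484.9 m.

485 m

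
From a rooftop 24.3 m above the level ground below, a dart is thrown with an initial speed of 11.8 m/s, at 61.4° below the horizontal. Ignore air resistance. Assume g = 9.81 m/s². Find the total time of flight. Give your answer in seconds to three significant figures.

vₓ = 11.80 cos 61.4° = 5.649 m/s; v_y0 = −10.36 m/s (downward).
The projectile lands when y = 24.3 + (−10.36) t − ½·9.81·t² = 0. Positive root: t = (−10.36 + √(10.36² + 2·9.81·24.3)) / 9.81 = (−10.36 + 24.17) / 9.81 = 1.408 s.

1.41 s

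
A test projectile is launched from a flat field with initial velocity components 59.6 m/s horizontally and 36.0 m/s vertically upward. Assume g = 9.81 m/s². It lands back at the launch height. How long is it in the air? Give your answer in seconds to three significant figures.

7.34 s

Landing at launch height ⇒ T = 2 v_y0 / g = 2 × 36.00 / 9.81 = 7.339 s.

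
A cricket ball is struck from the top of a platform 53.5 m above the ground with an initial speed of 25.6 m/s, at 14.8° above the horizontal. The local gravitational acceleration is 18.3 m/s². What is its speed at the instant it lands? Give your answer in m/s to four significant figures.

51.12 m/s

Horizontal component vₓ = 25.60 cos 14.8° = 24.75 m/s; vertical v_y0 = 25.60 sin 14.8° = 6.539 m/s.
The projectile lands when y = 53.5 + (6.539) t − ½·18.3·t² = 0. Positive root: t = (6.539 + √(6.539² + 2·18.3·53.5)) / 18.3 = (6.539 + 44.73) / 18.3 = 2.802 s.
Vertical velocity at impact: v_y = v_y0 − g t = 6.539 − 18.3 × 2.802 = −44.73 m/s.
Speed: |v| = √(vₓ² + v_y²) = √(24.75² + 44.73²) = 51.12 m/s.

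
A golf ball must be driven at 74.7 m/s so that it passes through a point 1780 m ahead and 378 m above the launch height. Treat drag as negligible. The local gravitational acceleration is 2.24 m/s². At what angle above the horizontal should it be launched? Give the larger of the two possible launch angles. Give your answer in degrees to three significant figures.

63.5°

Trajectory: y = x tanθ − g x² (1 + tan²θ)/(2v₀²). With x = 1780, y = 378, v₀ = 74.7, g = 2.24:
635.9 tan²θ − 1780 tanθ + (1014) = 0.
tanθ = [1780 ± √(1780² − 4 × 635.9 × (1014))] / (2 × 635.9) = (1780 ± 767.6) / 1272, giving tanθ = 0.7960 or 2.003.
θ = 38.52° or 63.47°; the larger is 63.47°.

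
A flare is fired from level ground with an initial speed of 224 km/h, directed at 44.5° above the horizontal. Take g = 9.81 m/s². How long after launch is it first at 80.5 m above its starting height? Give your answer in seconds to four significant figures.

2.615 s

Convert: 224 km/h = 224/3.6 = 62.22 m/s.
Resolve: vₓ = 62.22 cos 44.5° = 44.38 m/s and v_y0 = 62.22 sin 44.5° = 43.61 m/s.
Height y(t) = 43.61 t − 4.905 t² = 80.5 gives 4.905 t² − 43.61 t + 80.5 = 0.
t = [43.61 ± √(43.61² − 2·9.81·80.5)] / 9.81 = (43.61 ± 17.96) / 9.81, so t = 2.615 s or t = 6.277 s.
The first (ascending) time is 2.615 s.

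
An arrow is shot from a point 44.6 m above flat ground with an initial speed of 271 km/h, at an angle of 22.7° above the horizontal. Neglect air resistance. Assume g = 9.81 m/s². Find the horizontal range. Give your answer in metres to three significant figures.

499 m

Convert: 271 km/h = 271/3.6 = 75.28 m/s.
Horizontal component vₓ = 75.28 cos 22.7° = 69.45 m/s; vertical v_y0 = 75.28 sin 22.7° = 29.05 m/s.
The projectile lands when y = 44.6 + (29.05) t − ½·9.81·t² = 0. Positive root: t = (29.05 + √(29.05² + 2·9.81·44.6)) / 9.81 = (29.05 + 41.46) / 9.81 = 7.188 s.
Horizontal distance: R = vₓ t = 69.45 × 7.188 = 499.2 m.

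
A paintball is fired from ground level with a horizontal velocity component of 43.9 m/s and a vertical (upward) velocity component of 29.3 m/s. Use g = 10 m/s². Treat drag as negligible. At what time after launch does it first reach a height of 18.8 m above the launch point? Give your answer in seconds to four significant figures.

Height y(t) = 29.30 t − 5.000 t² = 18.8 gives 5.000 t² − 29.30 t + 18.8 = 0.
t = [29.30 ± √(29.30² − 2·10.0·18.8)] / 10.0 = (29.30 ± 21.97) / 10.0, so t = 0.7334 s or t = 5.127 s.
The first (ascending) time is 0.7334 s.

0.7334 s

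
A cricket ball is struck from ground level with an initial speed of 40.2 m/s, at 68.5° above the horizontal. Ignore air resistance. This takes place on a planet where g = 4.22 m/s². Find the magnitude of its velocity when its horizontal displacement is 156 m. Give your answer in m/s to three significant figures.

Resolve: vₓ = 40.20 cos 68.5° = 14.73 m/s and v_y0 = 40.20 sin 68.5° = 37.40 m/s.
x = vₓ t ⇒ t = 156/14.73 = 10.59 s.
Vertical velocity there: v_y = v_y0 − g t = 37.40 − 4.22 × 10.59 = −7.280 m/s.
Speed: √(vₓ² + v_y²) = √(14.73² + 7.280²) = 16.43 m/s.

16.4 m/s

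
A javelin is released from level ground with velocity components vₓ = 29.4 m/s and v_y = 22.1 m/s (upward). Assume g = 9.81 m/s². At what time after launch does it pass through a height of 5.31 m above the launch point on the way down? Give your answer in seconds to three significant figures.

4.25 s

Height y(t) = 22.10 t − 4.905 t² = 5.31 gives 4.905 t² − 22.10 t + 5.31 = 0.
t = [22.10 ± √(22.10² − 2·9.81·5.31)] / 9.81 = (22.10 ± 19.60) / 9.81, so t = 0.2547 s or t = 4.251 s.
The descending-branch root is 4.251 s.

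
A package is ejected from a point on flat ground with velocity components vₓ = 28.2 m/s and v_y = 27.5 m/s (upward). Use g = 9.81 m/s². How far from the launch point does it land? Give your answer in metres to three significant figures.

Flight time T = 2 v_y0 / g = 5.607 s.
Range: R = vₓ T = 28.20 × 5.607 = 158.1 m.

158 m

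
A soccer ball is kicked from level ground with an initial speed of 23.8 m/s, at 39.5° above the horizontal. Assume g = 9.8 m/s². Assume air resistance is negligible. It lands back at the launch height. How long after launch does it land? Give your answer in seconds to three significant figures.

3.09 s

Resolve: vₓ = 23.80 cos 39.5° = 18.36 m/s and v_y0 = 23.80 sin 39.5° = 15.14 m/s.
Time of flight on level ground: T = 2 v_y0 / g = 2 × 15.14 / 9.80 = 3.090 s.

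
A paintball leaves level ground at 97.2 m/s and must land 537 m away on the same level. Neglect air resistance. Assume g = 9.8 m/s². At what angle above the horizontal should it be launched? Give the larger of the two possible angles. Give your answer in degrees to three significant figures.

R = v₀² sin 2θ / g gives sin 2θ = gR/v₀² = 9.80·537/97.2² = 0.5570.
2θ = 33.85° or 180° − 33.85° = 146.2°, so θ = 16.92° or 73.08°.
The larger angle is 73.08°.

73.1°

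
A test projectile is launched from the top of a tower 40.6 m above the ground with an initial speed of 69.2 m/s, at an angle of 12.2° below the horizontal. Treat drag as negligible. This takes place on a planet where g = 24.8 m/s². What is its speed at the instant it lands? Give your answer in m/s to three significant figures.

82.5 m/s

Components: vₓ = 69.20 cos 12.2° = 67.64 m/s, v_y0 = −14.62 m/s (downward).
With up positive and y = 0 at the ground: y(t) = 40.6 + (−14.62) t − 12.40 t². Setting y = 0 and taking the positive root: t = [−14.62 + √(14.62² + 2·24.8·40.6)] / 24.8 = (−14.62 + 47.20) / 24.8 = 1.313 s.
Vertical velocity at impact: v_y = v_y0 − g t = −14.62 − 24.8 × 1.313 = −47.20 m/s.
Speed: |v| = √(vₓ² + v_y²) = √(67.64² + 47.20²) = 82.48 m/s.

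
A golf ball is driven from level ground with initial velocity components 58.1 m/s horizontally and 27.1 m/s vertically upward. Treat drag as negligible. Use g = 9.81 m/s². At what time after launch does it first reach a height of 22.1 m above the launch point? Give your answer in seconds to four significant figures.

Set y = v_y0 t − ½ g t² = 22.1: 4.905 t² − 27.10 t + 22.1 = 0.
Quadratic formula: t = (27.10 ± √300.81) / 9.81 = (27.10 ± 17.34) / 9.81 → t = 0.9945 s or 4.530 s.
The first (ascending) time is 0.9945 s.

0.9945 s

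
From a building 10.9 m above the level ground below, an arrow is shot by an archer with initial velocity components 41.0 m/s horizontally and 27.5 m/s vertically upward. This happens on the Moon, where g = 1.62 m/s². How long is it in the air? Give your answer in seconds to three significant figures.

Vertical motion (up positive, ground at y = 0): 0.8100 t² − (27.50) t − 10.9 = 0, so t = (27.50 + √(27.50² + 2·1.62·10.9)) / 1.62 = (27.50 + 28.13) / 1.62 = 34.34 s.

34.3 s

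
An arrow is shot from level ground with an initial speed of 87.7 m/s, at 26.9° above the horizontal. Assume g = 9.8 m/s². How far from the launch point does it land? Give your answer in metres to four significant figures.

Resolve: vₓ = 87.70 cos 26.9° = 78.21 m/s and v_y0 = 87.70 sin 26.9° = 39.68 m/s.
Time aloft: T = 2 v_y0 / g = 2 × 39.68 / 9.80 = 8.098 s.
Range: R = vₓ T = 78.21 × 8.098 = 633.3 m.

633.3 m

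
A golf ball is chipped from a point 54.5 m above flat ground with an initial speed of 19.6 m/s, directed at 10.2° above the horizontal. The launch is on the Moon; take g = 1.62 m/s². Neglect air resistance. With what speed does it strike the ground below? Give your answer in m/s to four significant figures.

23.68 m/s

Horizontal component vₓ = 19.60 cos 10.2° = 19.29 m/s; vertical v_y0 = 19.60 sin 10.2° = 3.471 m/s.
With up positive and y = 0 at the ground: y(t) = 54.5 + (3.471) t − 0.8100 t². Setting y = 0 and taking the positive root: t = [3.471 + √(3.471² + 2·1.62·54.5)] / 1.62 = (3.471 + 13.73) / 1.62 = 10.62 s.
Vertical velocity at impact: v_y = v_y0 − g t = 3.471 − 1.62 × 10.62 = −13.73 m/s.
Speed: |v| = √(vₓ² + v_y²) = √(19.29² + 13.73²) = 23.68 m/s.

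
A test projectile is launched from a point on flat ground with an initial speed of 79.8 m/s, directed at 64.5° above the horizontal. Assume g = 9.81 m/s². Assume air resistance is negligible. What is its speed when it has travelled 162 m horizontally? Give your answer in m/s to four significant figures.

42.94 m/s

Resolve: vₓ = 79.80 cos 64.5° = 34.35 m/s and v_y0 = 79.80 sin 64.5° = 72.03 m/s.
x = vₓ t ⇒ t = 162/34.35 = 4.716 s.
Vertical velocity there: v_y = v_y0 − g t = 72.03 − 9.81 × 4.716 = 25.77 m/s.
Speed: √(vₓ² + v_y²) = √(34.35² + 25.77²) = 42.94 m/s.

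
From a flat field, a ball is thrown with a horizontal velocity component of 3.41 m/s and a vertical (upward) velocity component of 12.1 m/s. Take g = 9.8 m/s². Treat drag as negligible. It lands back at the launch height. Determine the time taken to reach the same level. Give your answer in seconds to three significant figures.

2.47 s

Time of flight on level ground: T = 2 v_y0 / g = 2 × 12.10 / 9.80 = 2.469 s.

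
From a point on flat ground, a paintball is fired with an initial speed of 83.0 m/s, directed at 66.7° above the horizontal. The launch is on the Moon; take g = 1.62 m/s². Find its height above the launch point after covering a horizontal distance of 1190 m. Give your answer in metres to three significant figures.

1700 m

Resolve: vₓ = 83.00 cos 66.7° = 32.83 m/s and v_y0 = 83.00 sin 66.7° = 76.23 m/s.
At x = 1190 m, t = x/vₓ = 1190/32.83 = 36.25 s.
Height: y = v_y0 t − ½ g t² = 76.23 × 36.25 − 0.8100 × 36.25² = 2763 − 1064 = 1699 m.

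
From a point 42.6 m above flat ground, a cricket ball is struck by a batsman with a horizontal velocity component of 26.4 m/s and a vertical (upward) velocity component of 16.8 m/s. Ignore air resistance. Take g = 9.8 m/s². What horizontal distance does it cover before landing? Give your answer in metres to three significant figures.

135 m

With up positive and y = 0 at the ground: y(t) = 42.6 + (16.80) t − 4.900 t². Setting y = 0 and taking the positive root: t = [16.80 + √(16.80² + 2·9.80·42.6)] / 9.80 = (16.80 + 33.42) / 9.80 = 5.125 s.
Horizontal distance: R = vₓ t = 26.40 × 5.125 = 135.3 m.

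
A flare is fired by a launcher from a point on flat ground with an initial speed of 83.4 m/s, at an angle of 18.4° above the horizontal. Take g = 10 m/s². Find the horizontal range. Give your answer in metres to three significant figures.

Horizontal component vₓ = 83.40 cos 18.4° = 79.14 m/s; vertical v_y0 = 83.40 sin 18.4° = 26.33 m/s.
Flight time T = 2 v_y0 / g = 5.265 s.
Horizontal distance R = vₓ T = 79.14 × 5.265 = 416.7 m.

417 m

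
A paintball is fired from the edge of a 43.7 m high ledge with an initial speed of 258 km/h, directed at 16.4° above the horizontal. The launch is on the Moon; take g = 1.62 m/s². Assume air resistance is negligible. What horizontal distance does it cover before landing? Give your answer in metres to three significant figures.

1850 m

Convert: 258 km/h = 258/3.6 = 71.67 m/s.
vₓ = 71.67 cos 16.4° = 68.75 m/s; v_y0 = 71.67 sin 16.4° = 20.23 m/s.
With up positive and y = 0 at the ground: y(t) = 43.7 + (20.23) t − 0.8100 t². Setting y = 0 and taking the positive root: t = [20.23 + √(20.23² + 2·1.62·43.7)] / 1.62 = (20.23 + 23.47) / 1.62 = 26.98 s.
Horizontal distance: R = vₓ t = 68.75 × 26.98 = 1855 m.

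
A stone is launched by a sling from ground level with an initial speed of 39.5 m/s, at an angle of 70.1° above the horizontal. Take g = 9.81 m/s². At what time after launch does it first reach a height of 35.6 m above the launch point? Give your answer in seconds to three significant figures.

1.13 s

Horizontal component vₓ = 39.50 cos 70.1° = 13.44 m/s; vertical v_y0 = 39.50 sin 70.1° = 37.14 m/s.
Height y(t) = 37.14 t − 4.905 t² = 35.6 gives 4.905 t² − 37.14 t + 35.6 = 0.
Quadratic formula: t = (37.14 ± √681.01) / 9.81 = (37.14 ± 26.10) / 9.81 → t = 1.126 s or 6.446 s.
The first (ascending) time is 1.126 s.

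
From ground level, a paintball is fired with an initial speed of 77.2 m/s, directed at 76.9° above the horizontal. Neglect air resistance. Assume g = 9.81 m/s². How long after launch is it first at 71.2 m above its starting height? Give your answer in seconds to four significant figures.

vₓ = 77.20 cos 76.9° = 17.50 m/s; v_y0 = 77.20 sin 76.9° = 75.19 m/s.
Require v_y0 t − ½ g t² = 71.2, i.e. 4.905 t² − 75.19 t + 71.2 = 0.
Quadratic formula: t = (75.19 ± √4256.7) / 9.81 = (75.19 ± 65.24) / 9.81 → t = 1.014 s or 14.32 s.
The first (ascending) time is 1.014 s.

1.014 s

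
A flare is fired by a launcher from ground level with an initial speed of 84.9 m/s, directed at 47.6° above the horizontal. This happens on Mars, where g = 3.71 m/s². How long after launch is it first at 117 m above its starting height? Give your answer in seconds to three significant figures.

1.98 s

vₓ = 84.90 cos 47.6° = 57.25 m/s; v_y0 = 84.90 sin 47.6° = 62.69 m/s.
Height y(t) = 62.69 t − 1.855 t² = 117 gives 1.855 t² − 62.69 t + 117 = 0.
t = [62.69 ± √(62.69² − 2·3.71·117)] / 3.71 = (62.69 ± 55.34) / 3.71, so t = 1.982 s or t = 31.82 s.
The first (ascending) time is 1.982 s.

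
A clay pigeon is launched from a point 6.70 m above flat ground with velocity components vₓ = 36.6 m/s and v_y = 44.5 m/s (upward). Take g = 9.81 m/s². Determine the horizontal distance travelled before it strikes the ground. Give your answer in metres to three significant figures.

The projectile lands when y = 6.70 + (44.50) t − ½·9.81·t² = 0. Positive root: t = (44.50 + √(44.50² + 2·9.81·6.70)) / 9.81 = (44.50 + 45.95) / 9.81 = 9.221 s.
Horizontal distance: R = vₓ t = 36.60 × 9.221 = 337.5 m.

337 m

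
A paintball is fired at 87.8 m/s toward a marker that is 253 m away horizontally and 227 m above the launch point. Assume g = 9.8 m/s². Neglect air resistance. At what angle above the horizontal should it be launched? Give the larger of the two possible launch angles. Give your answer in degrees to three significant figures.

78.4°

Trajectory: y = x tanθ − g x² (1 + tan²θ)/(2v₀²). With x = 253, y = 227, v₀ = 87.8, g = 9.80:
40.69 tan²θ − 253 tanθ + (267.7) = 0.
tanθ = [253 ± √(253² − 4 × 40.69 × (267.7))] / (2 × 40.69) = (253 ± 143.0) / 81.37, giving tanθ = 1.352 or 4.866.
θ = 53.51° or 78.39°; the larger is 78.39°.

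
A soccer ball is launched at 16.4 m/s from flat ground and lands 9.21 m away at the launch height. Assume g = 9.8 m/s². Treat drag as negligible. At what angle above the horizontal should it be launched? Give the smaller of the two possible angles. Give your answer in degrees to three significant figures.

Level-ground range R = v₀² sin(2θ)/g ⇒ sin(2θ) = gR/v₀² = 9.80 × 9.21 / 16.4² = 0.3356.
2θ = 19.61° or 180° − 19.61° = 160.4°, so θ = 9.804° or 80.20°.
The smaller angle is 9.804°.

9.80°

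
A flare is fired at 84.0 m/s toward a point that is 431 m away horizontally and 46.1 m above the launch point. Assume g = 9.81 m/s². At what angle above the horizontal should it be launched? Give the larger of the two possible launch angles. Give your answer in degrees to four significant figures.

Trajectory: y = x tanθ − g x² (1 + tan²θ)/(2v₀²). With x = 431, y = 46.1, v₀ = 84.0, g = 9.81:
129.1 tan²θ − 431 tanθ + (175.2) = 0.
tanθ = [431 ± √(431² − 4 × 129.1 × (175.2))] / (2 × 129.1) = (431 ± 308.6) / 258.3, giving tanθ = 0.4738 or 2.864.
θ = 25.35° or 70.75°; the larger is 70.75°.

70.75°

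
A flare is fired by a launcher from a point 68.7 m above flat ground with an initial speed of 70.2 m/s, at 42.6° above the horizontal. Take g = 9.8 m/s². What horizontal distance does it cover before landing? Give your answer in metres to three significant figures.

567 m

vₓ = 70.20 cos 42.6° = 51.67 m/s; v_y0 = 70.20 sin 42.6° = 47.52 m/s.
The projectile lands when y = 68.7 + (47.52) t − ½·9.80·t² = 0. Positive root: t = (47.52 + √(47.52² + 2·9.80·68.7)) / 9.80 = (47.52 + 60.04) / 9.80 = 10.97 s.
Horizontal distance: R = vₓ t = 51.67 × 10.97 = 567.1 m.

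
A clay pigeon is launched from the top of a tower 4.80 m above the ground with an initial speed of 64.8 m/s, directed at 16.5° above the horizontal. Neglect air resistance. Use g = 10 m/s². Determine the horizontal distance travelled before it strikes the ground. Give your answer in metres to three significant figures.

244 m

Horizontal component vₓ = 64.80 cos 16.5° = 62.13 m/s; vertical v_y0 = 64.80 sin 16.5° = 18.40 m/s.
Vertical motion (up positive, ground at y = 0): 5.000 t² − (18.40) t − 4.80 = 0, so t = (18.40 + √(18.40² + 2·10.0·4.80)) / 10.0 = (18.40 + 20.85) / 10.0 = 3.925 s.
Horizontal distance: R = vₓ t = 62.13 × 3.925 = 243.9 m.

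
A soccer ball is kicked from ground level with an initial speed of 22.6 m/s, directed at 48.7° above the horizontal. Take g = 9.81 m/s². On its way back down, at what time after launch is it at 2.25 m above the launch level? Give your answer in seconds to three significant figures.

Horizontal component vₓ = 22.60 cos 48.7° = 14.92 m/s; vertical v_y0 = 22.60 sin 48.7° = 16.98 m/s.
Height y(t) = 16.98 t − 4.905 t² = 2.25 gives 4.905 t² − 16.98 t + 2.25 = 0.
t = [16.98 ± √(16.98² − 2·9.81·2.25)] / 9.81 = (16.98 ± 15.62) / 9.81, so t = 0.1380 s or t = 3.323 s.
The descending-branch root is 3.323 s.

3.32 s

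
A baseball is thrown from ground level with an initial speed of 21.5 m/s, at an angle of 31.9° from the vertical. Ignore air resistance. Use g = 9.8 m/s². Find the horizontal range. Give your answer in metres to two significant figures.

42 m

vₓ = 21.50 sin 31.9° = 11.36 m/s; v_y0 = 21.50 cos 31.9° = 18.25 m/s.
Time aloft: T = 2 v_y0 / g = 2 × 18.25 / 9.80 = 3.725 s.
Range: R = vₓ T = 11.36 × 3.725 = 42.32 m.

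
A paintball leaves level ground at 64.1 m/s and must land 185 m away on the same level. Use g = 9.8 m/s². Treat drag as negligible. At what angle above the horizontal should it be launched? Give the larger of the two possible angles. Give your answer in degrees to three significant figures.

76.9°

Level-ground range R = v₀² sin(2θ)/g ⇒ sin(2θ) = gR/v₀² = 9.80 × 185 / 64.1² = 0.4412.
2θ = 26.18° or 180° − 26.18° = 153.8°, so θ = 13.09° or 76.91°.
The larger angle is 76.91°.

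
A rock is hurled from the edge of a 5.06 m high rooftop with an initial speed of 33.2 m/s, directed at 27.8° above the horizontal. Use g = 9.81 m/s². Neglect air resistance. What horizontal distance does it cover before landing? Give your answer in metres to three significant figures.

Components: vₓ = 33.20 cos 27.8° = 29.37 m/s, v_y0 = 33.20 sin 27.8° = 15.48 m/s.
The projectile lands when y = 5.06 + (15.48) t − ½·9.81·t² = 0. Positive root: t = (15.48 + √(15.48² + 2·9.81·5.06)) / 9.81 = (15.48 + 18.41) / 9.81 = 3.455 s.
Horizontal distance: R = vₓ t = 29.37 × 3.455 = 101.5 m.

101 m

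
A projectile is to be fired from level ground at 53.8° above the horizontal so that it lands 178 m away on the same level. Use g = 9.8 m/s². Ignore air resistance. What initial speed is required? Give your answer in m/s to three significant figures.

From R = (v₀² / g) sin 2θ: v₀ = √(gR / sin 2θ).
v₀ = √(9.80 × 178 / sin 107.6°) = √(1744 / 0.9532) = √1830.1 = 42.78 m/s.

42.8 m/s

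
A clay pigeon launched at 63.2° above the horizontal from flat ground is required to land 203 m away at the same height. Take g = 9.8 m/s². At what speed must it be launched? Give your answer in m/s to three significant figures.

On level ground R = v₀² sin 2θ / g ⇒ v₀ = √(gR / sin 2θ).
v₀ = √(9.80 × 203 / sin 126.4°) = √(1989 / 0.8049) = √2471.6 = 49.72 m/s.

49.7 m/s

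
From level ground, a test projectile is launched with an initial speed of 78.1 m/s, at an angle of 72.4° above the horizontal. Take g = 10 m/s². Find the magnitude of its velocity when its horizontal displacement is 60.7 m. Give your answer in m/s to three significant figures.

54.2 m/s

Components: vₓ = 78.10 cos 72.4° = 23.62 m/s, v_y0 = 78.10 sin 72.4° = 74.44 m/s.
At x = 60.7 m, t = x/vₓ = 60.7/23.62 = 2.570 s.
Vertical velocity there: v_y = v_y0 − g t = 74.44 − 10.0 × 2.570 = 48.74 m/s.
Speed: √(vₓ² + v_y²) = √(23.62² + 48.74²) = 54.16 m/s.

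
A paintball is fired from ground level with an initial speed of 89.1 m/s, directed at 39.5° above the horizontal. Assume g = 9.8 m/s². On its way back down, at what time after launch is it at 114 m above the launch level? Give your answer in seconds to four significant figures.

Components: vₓ = 89.10 cos 39.5° = 68.75 m/s, v_y0 = 89.10 sin 39.5° = 56.67 m/s.
Require v_y0 t − ½ g t² = 114, i.e. 4.900 t² − 56.67 t + 114 = 0.
t = [56.67 ± √(56.67² − 2·9.80·114)] / 9.80 = (56.67 ± 31.27) / 9.80, so t = 2.593 s or t = 8.974 s.
The descending-branch root is 8.974 s.

8.974 s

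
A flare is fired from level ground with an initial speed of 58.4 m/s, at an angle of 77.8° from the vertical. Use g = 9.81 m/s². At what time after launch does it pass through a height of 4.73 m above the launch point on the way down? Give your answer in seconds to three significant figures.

2.04 s

Horizontal component vₓ = 58.40 sin 77.8° = 57.08 m/s; vertical v_y0 = 58.40 cos 77.8° = 12.34 m/s.
Height y(t) = 12.34 t − 4.905 t² = 4.73 gives 4.905 t² − 12.34 t + 4.73 = 0.
t = [12.34 ± √(12.34² − 2·9.81·4.73)] / 9.81 = (12.34 ± 7.714) / 9.81, so t = 0.4717 s or t = 2.044 s.
The descending-branch root is 2.044 s.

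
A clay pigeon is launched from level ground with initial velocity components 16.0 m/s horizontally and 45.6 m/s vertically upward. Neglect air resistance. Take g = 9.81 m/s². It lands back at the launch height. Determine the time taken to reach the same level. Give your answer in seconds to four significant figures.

9.297 s

Time of flight on level ground: T = 2 v_y0 / g = 2 × 45.60 / 9.81 = 9.297 s.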